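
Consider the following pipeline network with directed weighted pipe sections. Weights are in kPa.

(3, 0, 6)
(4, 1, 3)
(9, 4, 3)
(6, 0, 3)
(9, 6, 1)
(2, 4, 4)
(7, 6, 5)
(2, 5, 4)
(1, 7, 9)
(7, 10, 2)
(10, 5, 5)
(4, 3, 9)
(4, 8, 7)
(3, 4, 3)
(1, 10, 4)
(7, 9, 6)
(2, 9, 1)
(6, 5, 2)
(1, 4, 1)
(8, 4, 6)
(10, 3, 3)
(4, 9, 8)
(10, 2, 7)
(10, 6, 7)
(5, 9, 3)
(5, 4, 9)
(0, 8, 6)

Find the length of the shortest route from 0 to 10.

Compare a few routes:
0 → 8 → 4 → 1 → 7 → 10: 6+6+3+9+2 = 26
0 → 8 → 4 → 1 → 10: 6+6+3+4 = 19
Cheapest is 0 → 8 → 4 → 1 → 10 at 19 kPa.

19 kPa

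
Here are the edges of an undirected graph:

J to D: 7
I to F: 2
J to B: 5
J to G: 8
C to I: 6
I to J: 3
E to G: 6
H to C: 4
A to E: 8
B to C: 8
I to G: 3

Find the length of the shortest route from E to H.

19

Compare a few routes:
E–G–J–I–C–H: 6+8+3+6+4 = 27
E–G–I–C–H: 6+3+6+4 = 19
The minimum is 19 via E–G–I–C–H.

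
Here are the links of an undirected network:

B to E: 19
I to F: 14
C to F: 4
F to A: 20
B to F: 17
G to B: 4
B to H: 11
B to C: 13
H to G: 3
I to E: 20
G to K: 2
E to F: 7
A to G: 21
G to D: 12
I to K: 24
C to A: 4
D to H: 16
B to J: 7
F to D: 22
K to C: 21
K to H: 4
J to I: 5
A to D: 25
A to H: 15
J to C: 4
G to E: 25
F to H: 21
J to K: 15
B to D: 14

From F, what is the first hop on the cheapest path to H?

Candidate routes:
F - H: 21 = 21
F - C - A - H: 4+4+15 = 23
F - C - J - B - G - H: 4+4+7+4+3 = 22
Cheapest is F - H at 21.
So from F the first move is to H.

H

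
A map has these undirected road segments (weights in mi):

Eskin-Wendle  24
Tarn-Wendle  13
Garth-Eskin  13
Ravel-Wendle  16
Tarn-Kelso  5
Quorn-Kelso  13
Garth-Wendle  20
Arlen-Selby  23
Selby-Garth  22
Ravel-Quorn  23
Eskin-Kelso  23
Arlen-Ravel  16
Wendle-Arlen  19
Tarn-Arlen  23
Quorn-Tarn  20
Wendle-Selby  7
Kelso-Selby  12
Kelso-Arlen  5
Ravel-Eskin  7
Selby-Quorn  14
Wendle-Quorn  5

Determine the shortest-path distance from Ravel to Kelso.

Settle nodes by increasing distance from Ravel:
Ravel: 0
Eskin: 7  (via Ravel)
Wendle: 16  (via Ravel)
Arlen: 16  (via Ravel)
Garth: 20  (via Eskin)
Quorn: 21  (via Wendle)
Kelso: 21  (via Arlen)
Shortest route: Ravel → Arlen → Kelso = 21 mi.

21 mi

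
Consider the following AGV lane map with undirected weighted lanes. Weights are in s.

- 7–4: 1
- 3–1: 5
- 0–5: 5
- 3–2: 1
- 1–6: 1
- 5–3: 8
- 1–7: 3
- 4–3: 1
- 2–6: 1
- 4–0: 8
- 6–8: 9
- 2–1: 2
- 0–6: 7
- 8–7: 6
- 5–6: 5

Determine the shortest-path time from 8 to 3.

8 s

Running Dijkstra from 8:
8: 0
7: 6  (via 8)
4: 7  (via 7)
3: 8  (via 4)
Shortest route: 8–7–4–3 = 8 s.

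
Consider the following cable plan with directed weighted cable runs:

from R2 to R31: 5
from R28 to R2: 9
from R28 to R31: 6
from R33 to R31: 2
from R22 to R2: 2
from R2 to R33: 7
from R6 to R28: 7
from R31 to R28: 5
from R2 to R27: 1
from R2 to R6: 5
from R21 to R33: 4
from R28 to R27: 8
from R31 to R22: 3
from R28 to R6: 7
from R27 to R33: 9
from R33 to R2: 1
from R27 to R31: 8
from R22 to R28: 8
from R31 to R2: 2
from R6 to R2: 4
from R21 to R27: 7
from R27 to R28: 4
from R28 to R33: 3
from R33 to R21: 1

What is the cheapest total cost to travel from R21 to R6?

Running Dijkstra from R21:
R21: 0
R33: 4  (via R21)
R2: 5  (via R33)
R27: 6  (via R2)
R31: 6  (via R33)
R22: 9  (via R31)
R6: 10  (via R2)
Shortest route: R21–R33–R2–R6 = 10.

10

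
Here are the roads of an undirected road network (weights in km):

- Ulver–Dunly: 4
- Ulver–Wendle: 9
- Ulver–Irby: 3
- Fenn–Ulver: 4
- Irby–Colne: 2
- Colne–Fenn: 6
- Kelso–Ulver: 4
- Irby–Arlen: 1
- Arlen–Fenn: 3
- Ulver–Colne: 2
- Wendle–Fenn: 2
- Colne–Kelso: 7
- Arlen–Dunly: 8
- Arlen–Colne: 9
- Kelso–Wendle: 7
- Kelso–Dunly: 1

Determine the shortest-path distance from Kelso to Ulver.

4 km

Compare a few routes:
Kelso - Dunly - Ulver: 1+4 = 5
Kelso - Colne - Ulver: 7+2 = 9
Kelso - Ulver: 4 = 4
The minimum is 4 km via Kelso - Ulver.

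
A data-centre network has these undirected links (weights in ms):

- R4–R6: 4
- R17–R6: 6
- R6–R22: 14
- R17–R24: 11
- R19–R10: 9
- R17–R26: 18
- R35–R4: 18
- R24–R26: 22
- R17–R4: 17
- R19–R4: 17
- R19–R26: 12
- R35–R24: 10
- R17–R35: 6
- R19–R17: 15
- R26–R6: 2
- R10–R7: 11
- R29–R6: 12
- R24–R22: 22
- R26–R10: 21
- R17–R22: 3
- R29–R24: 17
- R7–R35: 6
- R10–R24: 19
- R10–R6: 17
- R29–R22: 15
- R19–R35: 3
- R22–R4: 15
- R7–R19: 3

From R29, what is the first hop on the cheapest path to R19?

R6

Compare a few routes:
R29 → R22 → R17 → R35 → R19: 15+3+6+3 = 27
R29 → R6 → R26 → R19: 12+2+12 = 26
Cheapest is R29 → R6 → R26 → R19 at 26 ms.
So from R29 the first move is to R6.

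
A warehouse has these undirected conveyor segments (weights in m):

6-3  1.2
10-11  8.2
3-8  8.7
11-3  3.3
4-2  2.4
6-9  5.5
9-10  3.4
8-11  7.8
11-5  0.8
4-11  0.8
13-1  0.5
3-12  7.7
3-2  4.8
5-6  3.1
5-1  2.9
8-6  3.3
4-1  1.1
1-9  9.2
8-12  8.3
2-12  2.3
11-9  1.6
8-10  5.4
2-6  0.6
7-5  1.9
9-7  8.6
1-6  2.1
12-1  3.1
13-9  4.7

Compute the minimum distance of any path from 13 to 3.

Settle nodes by increasing distance from 13:
13: 0
1: 0.5  (via 13)
4: 1.6  (via 1)
11: 2.4  (via 4)
6: 2.6  (via 1)
2: 3.2  (via 6)
5: 3.2  (via 11)
12: 3.6  (via 1)
3: 3.8  (via 6)
Shortest route: 13 → 1 → 6 → 3 = 3.8 m.

3.8 m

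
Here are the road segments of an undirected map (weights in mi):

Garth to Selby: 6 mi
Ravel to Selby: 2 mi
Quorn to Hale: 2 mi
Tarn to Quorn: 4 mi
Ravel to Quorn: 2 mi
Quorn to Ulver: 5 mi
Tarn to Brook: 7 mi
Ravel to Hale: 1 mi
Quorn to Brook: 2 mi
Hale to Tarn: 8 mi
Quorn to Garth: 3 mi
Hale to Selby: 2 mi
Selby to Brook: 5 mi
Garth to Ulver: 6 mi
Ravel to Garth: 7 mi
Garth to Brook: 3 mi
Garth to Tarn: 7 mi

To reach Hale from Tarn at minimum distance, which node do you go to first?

Quorn

Candidate routes:
Tarn - Quorn - Hale: 4+2 = 6
Tarn - Quorn - Ravel - Hale: 4+2+1 = 7
Tarn - Hale: 8 = 8
Cheapest is Tarn - Quorn - Hale at 6 mi.
So from Tarn the first move is to Quorn.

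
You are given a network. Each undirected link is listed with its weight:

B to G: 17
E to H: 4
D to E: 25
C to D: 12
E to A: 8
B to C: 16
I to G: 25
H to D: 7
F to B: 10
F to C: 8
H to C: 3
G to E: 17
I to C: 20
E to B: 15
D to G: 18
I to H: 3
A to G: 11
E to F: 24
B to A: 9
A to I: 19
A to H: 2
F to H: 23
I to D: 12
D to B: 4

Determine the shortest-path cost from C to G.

16

Compare a few routes:
C → H → E → G: 3+4+17 = 24
C → H → A → G: 3+2+11 = 16
C → H → E → A → G: 3+4+8+11 = 26
The minimum is 16 via C → H → A → G.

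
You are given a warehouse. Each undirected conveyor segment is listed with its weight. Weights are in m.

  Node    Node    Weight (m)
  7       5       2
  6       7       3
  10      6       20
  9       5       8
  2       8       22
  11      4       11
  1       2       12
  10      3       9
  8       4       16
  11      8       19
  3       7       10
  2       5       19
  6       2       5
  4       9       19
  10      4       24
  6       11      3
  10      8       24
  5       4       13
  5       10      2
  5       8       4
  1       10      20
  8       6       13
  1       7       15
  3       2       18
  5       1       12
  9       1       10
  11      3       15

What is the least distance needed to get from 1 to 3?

Candidate routes:
1 - 5 - 10 - 3: 12+2+9 = 23
1 - 5 - 7 - 3: 12+2+10 = 24
Cheapest is 1 - 5 - 10 - 3 at 23 m.

23 m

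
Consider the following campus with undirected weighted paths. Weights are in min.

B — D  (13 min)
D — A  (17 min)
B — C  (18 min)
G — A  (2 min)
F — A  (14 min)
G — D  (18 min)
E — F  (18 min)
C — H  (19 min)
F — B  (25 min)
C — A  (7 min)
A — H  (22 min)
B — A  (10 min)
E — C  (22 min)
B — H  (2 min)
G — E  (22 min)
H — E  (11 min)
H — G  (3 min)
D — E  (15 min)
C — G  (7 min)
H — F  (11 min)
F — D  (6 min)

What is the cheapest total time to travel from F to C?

Running Dijkstra from F:
F: 0
D: 6  (via F)
H: 11  (via F)
B: 13  (via H)
A: 14  (via F)
G: 14  (via H)
E: 18  (via F)
C: 21  (via A)
Shortest route: F–A–C = 21 min.

21 min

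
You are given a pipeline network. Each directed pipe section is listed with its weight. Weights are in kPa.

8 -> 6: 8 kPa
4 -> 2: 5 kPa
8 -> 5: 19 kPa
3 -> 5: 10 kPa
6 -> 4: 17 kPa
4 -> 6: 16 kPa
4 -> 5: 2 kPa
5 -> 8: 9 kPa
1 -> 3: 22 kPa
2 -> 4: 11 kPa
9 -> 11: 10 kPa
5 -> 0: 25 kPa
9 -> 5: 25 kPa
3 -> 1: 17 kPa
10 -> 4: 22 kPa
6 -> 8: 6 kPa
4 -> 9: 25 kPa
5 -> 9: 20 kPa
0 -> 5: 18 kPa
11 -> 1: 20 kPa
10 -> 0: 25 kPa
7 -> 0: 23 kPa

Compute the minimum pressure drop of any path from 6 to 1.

69 kPa

Compare a few routes:
6 → 4 → 9 → 11 → 1: 17+25+10+20 = 72
6 → 4 → 5 → 9 → 11 → 1: 17+2+20+10+20 = 69
6 → 8 → 5 → 9 → 11 → 1: 6+19+20+10+20 = 75
The minimum is 69 kPa via 6 → 4 → 5 → 9 → 11 → 1.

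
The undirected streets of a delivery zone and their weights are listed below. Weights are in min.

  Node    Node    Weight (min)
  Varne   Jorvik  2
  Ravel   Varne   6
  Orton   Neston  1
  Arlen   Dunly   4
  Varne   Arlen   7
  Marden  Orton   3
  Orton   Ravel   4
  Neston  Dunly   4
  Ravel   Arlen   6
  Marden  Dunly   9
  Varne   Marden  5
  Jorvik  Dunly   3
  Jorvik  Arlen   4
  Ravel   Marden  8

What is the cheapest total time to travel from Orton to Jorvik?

Shortest distances from Orton:
Orton: 0
Neston: 1  (via Orton)
Marden: 3  (via Orton)
Ravel: 4  (via Orton)
Dunly: 5  (via Neston)
Varne: 8  (via Marden)
Jorvik: 8  (via Dunly)
Shortest route: Orton–Neston–Dunly–Jorvik = 8 min.

8 min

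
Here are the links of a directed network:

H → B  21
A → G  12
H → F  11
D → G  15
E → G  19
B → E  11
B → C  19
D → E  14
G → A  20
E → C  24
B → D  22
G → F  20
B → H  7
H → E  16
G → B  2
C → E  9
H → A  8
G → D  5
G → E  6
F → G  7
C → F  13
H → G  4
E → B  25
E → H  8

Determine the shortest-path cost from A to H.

21

Candidate routes:
A–G–D–E–H: 12+5+14+8 = 39
A–G–B–H: 12+2+7 = 21
A–G–B–E–H: 12+2+11+8 = 33
A–G–E–H: 12+6+8 = 26
Cheapest is A–G–B–H at 21.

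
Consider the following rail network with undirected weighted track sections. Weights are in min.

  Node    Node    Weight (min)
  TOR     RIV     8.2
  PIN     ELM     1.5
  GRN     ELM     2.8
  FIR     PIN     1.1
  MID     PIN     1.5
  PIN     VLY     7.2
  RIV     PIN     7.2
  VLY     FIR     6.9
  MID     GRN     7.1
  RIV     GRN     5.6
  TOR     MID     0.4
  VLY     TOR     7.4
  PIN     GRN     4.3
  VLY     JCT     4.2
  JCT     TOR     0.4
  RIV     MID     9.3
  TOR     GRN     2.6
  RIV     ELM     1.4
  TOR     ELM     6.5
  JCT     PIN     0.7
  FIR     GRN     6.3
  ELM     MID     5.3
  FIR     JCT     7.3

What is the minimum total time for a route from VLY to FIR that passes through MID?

Shortest VLY→MID: VLY → JCT → TOR → MID = 5
Best MID to FIR: MID → PIN → FIR costing 2.6
Total via MID: 5 + 2.6 = 7.6 min.

7.6 min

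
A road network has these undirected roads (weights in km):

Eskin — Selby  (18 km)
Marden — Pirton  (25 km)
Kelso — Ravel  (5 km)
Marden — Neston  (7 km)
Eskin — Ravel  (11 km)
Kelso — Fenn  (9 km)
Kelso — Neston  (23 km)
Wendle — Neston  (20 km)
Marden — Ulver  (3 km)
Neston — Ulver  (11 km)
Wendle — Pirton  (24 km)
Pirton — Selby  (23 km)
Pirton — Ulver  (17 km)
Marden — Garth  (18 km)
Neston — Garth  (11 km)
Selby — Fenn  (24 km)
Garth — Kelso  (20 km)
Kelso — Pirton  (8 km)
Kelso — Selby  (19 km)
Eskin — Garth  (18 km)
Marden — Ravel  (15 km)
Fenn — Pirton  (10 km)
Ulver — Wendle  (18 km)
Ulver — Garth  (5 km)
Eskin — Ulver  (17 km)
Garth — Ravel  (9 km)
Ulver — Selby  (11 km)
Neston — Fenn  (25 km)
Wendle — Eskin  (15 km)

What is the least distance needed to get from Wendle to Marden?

21 km

Compare a few routes:
Wendle → Ulver → Marden: 18+3 = 21
Wendle → Neston → Ulver → Marden: 20+11+3 = 34
Wendle → Neston → Marden: 20+7 = 27
Cheapest is Wendle → Ulver → Marden at 21 km.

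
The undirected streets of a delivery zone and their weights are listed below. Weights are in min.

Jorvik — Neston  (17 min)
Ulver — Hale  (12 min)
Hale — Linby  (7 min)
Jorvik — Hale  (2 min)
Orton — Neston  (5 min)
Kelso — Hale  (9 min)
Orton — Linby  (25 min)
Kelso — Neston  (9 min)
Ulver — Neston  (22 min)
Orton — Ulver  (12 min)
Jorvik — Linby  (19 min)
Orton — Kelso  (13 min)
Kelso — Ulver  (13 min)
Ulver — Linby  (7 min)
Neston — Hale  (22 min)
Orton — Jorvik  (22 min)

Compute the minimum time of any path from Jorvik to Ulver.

Candidate routes:
Jorvik–Hale–Ulver: 2+12 = 14
Jorvik–Hale–Linby–Ulver: 2+7+7 = 16
The minimum is 14 min via Jorvik–Hale–Ulver.

14 min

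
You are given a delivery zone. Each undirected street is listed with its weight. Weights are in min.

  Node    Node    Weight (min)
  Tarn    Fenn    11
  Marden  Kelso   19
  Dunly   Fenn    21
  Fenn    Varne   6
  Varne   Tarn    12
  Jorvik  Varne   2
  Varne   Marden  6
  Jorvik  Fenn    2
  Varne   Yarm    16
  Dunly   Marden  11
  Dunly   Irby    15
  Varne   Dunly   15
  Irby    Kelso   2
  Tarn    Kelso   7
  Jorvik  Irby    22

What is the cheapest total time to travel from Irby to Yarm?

37 min

Shortest distances from Irby:
Irby: 0
Kelso: 2  (via Irby)
Tarn: 9  (via Kelso)
Dunly: 15  (via Irby)
Fenn: 20  (via Tarn)
Marden: 21  (via Kelso)
Varne: 21  (via Tarn)
Jorvik: 22  (via Irby)
Yarm: 37  (via Varne)
Shortest route: Irby → Kelso → Tarn → Varne → Yarm = 37 min.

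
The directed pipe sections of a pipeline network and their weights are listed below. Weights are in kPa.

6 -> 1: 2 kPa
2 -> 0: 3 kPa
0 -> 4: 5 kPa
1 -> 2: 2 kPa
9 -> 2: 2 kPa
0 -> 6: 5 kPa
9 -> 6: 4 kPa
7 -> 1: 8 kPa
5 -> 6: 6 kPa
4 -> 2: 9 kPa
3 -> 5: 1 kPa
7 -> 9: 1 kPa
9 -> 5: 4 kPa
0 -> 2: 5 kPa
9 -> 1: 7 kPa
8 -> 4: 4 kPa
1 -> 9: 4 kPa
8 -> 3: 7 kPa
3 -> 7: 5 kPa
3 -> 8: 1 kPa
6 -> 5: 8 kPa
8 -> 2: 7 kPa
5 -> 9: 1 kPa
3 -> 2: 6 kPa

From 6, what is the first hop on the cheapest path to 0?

1

Compare a few routes:
6–1–9–2–0: 2+4+2+3 = 11
6–5–9–2–0: 8+1+2+3 = 14
6–1–2–0: 2+2+3 = 7
Cheapest is 6–1–2–0 at 7 kPa.
So from 6 the first move is to 1.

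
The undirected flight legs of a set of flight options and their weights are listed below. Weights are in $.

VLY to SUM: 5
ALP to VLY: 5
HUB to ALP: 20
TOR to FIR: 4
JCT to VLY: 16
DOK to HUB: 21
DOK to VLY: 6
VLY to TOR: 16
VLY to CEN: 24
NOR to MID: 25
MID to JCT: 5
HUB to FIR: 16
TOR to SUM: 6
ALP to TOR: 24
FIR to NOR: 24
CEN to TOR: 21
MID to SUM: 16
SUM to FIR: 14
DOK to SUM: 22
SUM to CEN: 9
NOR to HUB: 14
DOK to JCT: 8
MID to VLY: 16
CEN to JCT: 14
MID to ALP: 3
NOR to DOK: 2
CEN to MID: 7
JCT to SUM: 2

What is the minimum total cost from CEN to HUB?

Candidate routes:
CEN - SUM - JCT - DOK - NOR - HUB: 9+2+8+2+14 = 35
CEN - SUM - TOR - FIR - HUB: 9+6+4+16 = 35
CEN - SUM - VLY - DOK - NOR - HUB: 9+5+6+2+14 = 36
CEN - MID - ALP - HUB: 7+3+20 = 30
The minimum is $30 via CEN - MID - ALP - HUB.

$30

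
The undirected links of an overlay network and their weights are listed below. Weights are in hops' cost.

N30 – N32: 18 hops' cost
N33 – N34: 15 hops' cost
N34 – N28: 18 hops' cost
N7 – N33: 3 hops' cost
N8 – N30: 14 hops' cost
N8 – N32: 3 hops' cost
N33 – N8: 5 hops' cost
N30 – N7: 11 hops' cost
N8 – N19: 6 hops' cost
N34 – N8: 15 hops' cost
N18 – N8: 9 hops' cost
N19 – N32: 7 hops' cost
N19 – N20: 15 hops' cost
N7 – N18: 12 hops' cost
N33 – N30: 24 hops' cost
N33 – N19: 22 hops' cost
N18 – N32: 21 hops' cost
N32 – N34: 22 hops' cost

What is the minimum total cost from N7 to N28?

36 hops' cost

Candidate routes:
N7 - N33 - N8 - N32 - N34 - N28: 3+5+3+22+18 = 51
N7 - N33 - N8 - N34 - N28: 3+5+15+18 = 41
N7 - N33 - N34 - N28: 3+15+18 = 36
Cheapest is N7 - N33 - N34 - N28 at 36 hops' cost.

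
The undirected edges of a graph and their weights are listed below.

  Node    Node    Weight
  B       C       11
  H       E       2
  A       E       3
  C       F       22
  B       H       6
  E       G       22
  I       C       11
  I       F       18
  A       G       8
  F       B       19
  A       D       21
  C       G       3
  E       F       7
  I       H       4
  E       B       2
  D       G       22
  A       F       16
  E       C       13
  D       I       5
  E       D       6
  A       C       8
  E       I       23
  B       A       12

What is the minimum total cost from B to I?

Enumerating some paths:
B - H - E - D - I: 6+2+6+5 = 19
B - H - I: 6+4 = 10
B - E - D - I: 2+6+5 = 13
B - E - H - I: 2+2+4 = 8
The minimum is 8 via B - E - H - I.

8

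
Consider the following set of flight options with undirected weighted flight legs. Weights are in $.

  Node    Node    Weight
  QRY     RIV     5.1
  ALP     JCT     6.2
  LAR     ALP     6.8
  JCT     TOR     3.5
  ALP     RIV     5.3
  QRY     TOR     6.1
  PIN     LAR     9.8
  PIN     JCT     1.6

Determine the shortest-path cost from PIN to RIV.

Compare a few routes:
PIN–JCT–ALP–RIV: 1.6+6.2+5.3 = 13.1
PIN–JCT–TOR–QRY–RIV: 1.6+3.5+6.1+5.1 = 16.3
PIN–LAR–ALP–RIV: 9.8+6.8+5.3 = 21.9
Cheapest is PIN–JCT–ALP–RIV at $13.1.

$13.1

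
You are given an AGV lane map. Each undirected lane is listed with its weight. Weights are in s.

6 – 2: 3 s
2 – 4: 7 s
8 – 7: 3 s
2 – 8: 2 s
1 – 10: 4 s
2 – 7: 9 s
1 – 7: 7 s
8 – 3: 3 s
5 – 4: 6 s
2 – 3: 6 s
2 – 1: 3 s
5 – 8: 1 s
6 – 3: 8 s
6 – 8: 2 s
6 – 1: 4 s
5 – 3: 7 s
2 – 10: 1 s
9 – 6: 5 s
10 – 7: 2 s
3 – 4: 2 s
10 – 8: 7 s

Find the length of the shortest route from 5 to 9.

8 s

Settle nodes by increasing distance from 5:
5: 0
8: 1  (via 5)
2: 3  (via 8)
6: 3  (via 8)
3: 4  (via 8)
7: 4  (via 8)
10: 4  (via 2)
1: 6  (via 2)
4: 6  (via 5)
9: 8  (via 6)
Shortest route: 5–8–6–9 = 8 s.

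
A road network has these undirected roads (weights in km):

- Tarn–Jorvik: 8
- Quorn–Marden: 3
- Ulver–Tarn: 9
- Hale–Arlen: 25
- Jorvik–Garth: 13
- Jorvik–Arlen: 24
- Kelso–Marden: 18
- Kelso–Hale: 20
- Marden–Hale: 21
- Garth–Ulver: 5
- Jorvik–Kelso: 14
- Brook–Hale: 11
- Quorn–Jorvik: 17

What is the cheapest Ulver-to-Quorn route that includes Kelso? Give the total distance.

52 km

Shortest Ulver→Kelso: Ulver–Tarn–Jorvik–Kelso = 31
Best Kelso to Quorn: Kelso–Marden–Quorn costing 21
Total via Kelso: 31 + 21 = 52 km.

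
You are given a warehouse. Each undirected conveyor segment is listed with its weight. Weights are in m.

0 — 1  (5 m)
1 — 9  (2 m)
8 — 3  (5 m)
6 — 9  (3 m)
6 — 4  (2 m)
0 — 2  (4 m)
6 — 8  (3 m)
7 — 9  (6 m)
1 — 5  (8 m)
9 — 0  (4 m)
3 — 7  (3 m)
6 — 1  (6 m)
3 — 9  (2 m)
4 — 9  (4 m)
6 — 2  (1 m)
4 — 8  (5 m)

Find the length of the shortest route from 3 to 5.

12 m

Settle nodes by increasing distance from 3:
3: 0
9: 2  (via 3)
7: 3  (via 3)
1: 4  (via 9)
6: 5  (via 9)
8: 5  (via 3)
0: 6  (via 9)
2: 6  (via 6)
4: 6  (via 9)
5: 12  (via 1)
Shortest route: 3–9–1–5 = 12 m.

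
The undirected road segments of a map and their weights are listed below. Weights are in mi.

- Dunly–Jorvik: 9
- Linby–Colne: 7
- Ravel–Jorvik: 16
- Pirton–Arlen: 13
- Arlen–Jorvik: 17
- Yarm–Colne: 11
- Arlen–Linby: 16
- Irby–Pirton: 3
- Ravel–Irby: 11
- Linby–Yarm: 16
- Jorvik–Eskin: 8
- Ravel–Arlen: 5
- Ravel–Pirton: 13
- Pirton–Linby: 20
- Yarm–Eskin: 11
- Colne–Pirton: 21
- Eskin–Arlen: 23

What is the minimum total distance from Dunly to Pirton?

Settle nodes by increasing distance from Dunly:
Dunly: 0
Jorvik: 9  (via Dunly)
Eskin: 17  (via Jorvik)
Ravel: 25  (via Jorvik)
Arlen: 26  (via Jorvik)
Yarm: 28  (via Eskin)
Irby: 36  (via Ravel)
Pirton: 38  (via Ravel)
Shortest route: Dunly–Jorvik–Ravel–Pirton = 38 mi.

38 mi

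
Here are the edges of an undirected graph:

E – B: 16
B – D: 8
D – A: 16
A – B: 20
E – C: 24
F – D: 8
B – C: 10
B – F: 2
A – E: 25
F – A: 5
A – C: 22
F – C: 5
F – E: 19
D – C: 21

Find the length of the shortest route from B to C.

Settle nodes by increasing distance from B:
B: 0
F: 2  (via B)
A: 7  (via F)
C: 7  (via F)
Shortest route: B–F–C = 7.

7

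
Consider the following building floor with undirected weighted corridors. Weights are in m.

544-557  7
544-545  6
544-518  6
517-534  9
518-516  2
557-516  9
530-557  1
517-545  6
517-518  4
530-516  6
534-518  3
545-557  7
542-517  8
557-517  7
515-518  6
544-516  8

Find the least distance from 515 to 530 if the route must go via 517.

18 m

Best 515 to 517: 515–518–517 costing 10
Shortest 517→530: 517–557–530 = 8
Total via 517: 10 + 8 = 18 m.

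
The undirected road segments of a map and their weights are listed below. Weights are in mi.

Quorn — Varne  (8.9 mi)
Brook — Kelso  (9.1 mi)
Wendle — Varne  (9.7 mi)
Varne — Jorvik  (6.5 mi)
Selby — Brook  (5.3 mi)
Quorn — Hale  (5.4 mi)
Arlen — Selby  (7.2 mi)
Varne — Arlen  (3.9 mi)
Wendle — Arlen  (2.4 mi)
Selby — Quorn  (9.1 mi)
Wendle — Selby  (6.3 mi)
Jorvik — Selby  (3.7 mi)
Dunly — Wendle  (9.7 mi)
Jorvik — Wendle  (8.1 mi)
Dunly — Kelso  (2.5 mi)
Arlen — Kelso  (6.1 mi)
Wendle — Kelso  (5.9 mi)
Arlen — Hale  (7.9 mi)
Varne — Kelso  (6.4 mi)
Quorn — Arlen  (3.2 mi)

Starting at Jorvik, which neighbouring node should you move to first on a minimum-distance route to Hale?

Selby

Compare a few routes:
Jorvik → Selby → Quorn → Hale: 3.7+9.1+5.4 = 18.2
Jorvik → Varne → Arlen → Hale: 6.5+3.9+7.9 = 18.3
The minimum is 18.2 mi via Jorvik → Selby → Quorn → Hale.
So from Jorvik the first move is to Selby.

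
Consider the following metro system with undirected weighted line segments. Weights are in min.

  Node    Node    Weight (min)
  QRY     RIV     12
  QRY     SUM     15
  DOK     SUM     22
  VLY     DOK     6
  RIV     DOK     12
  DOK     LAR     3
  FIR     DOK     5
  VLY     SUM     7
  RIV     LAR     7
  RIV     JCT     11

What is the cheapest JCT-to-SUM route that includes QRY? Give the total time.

38 min

Shortest JCT→QRY: JCT → RIV → QRY = 23
Shortest QRY→SUM: QRY → SUM = 15
Total via QRY: 23 + 15 = 38 min.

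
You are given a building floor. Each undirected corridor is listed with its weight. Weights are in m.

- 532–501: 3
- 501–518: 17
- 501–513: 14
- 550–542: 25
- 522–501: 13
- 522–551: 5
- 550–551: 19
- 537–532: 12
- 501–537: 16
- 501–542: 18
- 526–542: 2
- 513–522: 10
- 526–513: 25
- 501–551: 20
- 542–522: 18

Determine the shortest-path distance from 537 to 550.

52 m

Running Dijkstra from 537:
537: 0
532: 12  (via 537)
501: 15  (via 532)
522: 28  (via 501)
513: 29  (via 501)
518: 32  (via 501)
551: 33  (via 522)
542: 33  (via 501)
526: 35  (via 542)
550: 52  (via 551)
Shortest route: 537–532–501–522–551–550 = 52 m.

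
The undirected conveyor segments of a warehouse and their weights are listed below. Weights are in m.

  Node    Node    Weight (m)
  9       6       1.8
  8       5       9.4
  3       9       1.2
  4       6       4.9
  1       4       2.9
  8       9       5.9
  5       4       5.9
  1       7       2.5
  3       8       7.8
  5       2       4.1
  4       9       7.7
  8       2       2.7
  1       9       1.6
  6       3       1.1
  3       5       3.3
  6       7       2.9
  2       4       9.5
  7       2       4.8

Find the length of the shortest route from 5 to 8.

Enumerating some paths:
5 - 2 - 8: 4.1+2.7 = 6.8
5 - 3 - 8: 3.3+7.8 = 11.1
5 - 3 - 9 - 8: 3.3+1.2+5.9 = 10.4
5 - 8: 9.4 = 9.4
Cheapest is 5 - 2 - 8 at 6.8 m.

6.8 m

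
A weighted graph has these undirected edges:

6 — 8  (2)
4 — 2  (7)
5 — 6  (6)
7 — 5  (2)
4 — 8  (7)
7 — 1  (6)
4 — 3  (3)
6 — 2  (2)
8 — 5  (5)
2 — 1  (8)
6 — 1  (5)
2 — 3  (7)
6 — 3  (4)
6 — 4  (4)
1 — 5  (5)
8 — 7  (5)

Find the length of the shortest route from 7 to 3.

Candidate routes:
7 - 5 - 8 - 6 - 3: 2+5+2+4 = 13
7 - 8 - 6 - 3: 5+2+4 = 11
7 - 5 - 6 - 3: 2+6+4 = 12
Cheapest is 7 - 8 - 6 - 3 at 11.

11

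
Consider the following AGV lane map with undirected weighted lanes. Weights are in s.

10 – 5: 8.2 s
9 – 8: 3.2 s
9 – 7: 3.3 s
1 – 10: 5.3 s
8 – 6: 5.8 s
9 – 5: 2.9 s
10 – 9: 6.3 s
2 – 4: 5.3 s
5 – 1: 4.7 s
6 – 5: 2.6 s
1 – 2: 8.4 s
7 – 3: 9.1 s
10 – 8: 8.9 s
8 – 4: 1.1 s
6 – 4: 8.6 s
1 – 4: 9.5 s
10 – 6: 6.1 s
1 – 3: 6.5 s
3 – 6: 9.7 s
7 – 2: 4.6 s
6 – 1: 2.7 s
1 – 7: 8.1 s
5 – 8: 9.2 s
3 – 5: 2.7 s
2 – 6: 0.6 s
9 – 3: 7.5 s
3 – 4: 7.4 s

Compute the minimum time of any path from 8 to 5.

Running Dijkstra from 8:
8: 0
4: 1.1  (via 8)
9: 3.2  (via 8)
6: 5.8  (via 8)
5: 6.1  (via 9)
Shortest route: 8–9–5 = 6.1 s.

6.1 s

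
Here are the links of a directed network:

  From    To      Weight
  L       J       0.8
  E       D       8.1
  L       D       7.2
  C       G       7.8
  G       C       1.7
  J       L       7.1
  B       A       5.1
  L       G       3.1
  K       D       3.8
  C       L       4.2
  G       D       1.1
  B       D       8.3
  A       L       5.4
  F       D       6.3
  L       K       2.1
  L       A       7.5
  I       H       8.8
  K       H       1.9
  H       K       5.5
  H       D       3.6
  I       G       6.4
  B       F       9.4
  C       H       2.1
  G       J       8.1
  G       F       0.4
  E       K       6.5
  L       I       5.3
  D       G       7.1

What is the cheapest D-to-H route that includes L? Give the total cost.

Best D to L: D → G → C → L costing 13
Best L to H: L → K → H costing 4
Total via L: 13 + 4 = 17.

17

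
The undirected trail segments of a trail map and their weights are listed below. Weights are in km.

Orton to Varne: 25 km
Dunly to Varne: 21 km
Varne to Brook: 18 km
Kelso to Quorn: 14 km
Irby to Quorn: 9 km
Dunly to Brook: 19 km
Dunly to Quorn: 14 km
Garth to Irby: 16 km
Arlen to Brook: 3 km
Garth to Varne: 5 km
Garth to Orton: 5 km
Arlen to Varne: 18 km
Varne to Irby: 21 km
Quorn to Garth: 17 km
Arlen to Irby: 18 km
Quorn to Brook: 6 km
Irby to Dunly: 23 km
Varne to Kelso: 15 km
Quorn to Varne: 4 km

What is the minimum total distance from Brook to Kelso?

Enumerating some paths:
Brook–Varne–Kelso: 18+15 = 33
Brook–Quorn–Varne–Kelso: 6+4+15 = 25
Brook–Quorn–Kelso: 6+14 = 20
Cheapest is Brook–Quorn–Kelso at 20 km.

20 km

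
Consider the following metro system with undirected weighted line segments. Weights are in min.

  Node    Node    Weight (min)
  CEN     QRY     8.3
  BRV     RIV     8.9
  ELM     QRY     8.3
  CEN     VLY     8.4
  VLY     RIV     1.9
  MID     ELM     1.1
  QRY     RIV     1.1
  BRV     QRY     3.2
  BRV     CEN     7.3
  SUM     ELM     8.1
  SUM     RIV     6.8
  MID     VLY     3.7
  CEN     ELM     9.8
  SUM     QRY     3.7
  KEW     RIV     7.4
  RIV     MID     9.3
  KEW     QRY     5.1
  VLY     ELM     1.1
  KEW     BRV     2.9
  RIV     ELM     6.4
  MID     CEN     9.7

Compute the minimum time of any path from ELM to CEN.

9.5 min

Enumerating some paths:
ELM → CEN: 9.8 = 9.8
ELM → MID → CEN: 1.1+9.7 = 10.8
ELM → VLY → CEN: 1.1+8.4 = 9.5
Cheapest is ELM → VLY → CEN at 9.5 min.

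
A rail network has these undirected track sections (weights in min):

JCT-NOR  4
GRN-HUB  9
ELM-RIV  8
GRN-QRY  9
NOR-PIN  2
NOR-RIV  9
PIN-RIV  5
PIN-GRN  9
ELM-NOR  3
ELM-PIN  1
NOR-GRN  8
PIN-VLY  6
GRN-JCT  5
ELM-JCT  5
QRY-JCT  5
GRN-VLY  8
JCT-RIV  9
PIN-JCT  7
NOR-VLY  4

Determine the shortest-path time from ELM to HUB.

Settle nodes by increasing distance from ELM:
ELM: 0
PIN: 1  (via ELM)
NOR: 3  (via ELM)
JCT: 5  (via ELM)
RIV: 6  (via PIN)
VLY: 7  (via PIN)
QRY: 10  (via JCT)
GRN: 10  (via PIN)
HUB: 19  (via GRN)
Shortest route: ELM → PIN → GRN → HUB = 19 min.

19 min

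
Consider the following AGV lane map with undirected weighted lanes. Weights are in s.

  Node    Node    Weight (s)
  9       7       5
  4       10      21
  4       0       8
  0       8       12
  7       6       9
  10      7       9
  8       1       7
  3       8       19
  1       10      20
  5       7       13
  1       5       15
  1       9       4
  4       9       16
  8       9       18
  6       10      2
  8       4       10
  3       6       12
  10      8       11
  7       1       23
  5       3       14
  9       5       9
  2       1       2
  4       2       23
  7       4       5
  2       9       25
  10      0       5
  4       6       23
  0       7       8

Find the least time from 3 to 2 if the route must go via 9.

Best 3 to 9: 3 → 5 → 9 costing 23
Best 9 to 2: 9 → 1 → 2 costing 6
Total via 9: 23 + 6 = 29 s.

29 s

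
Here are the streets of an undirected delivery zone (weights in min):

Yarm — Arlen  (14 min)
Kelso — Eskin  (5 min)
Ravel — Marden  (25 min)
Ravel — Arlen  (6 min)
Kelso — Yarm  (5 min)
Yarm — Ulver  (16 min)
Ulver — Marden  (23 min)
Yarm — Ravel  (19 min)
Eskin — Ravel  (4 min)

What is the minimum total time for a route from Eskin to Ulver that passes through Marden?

52 min

Best Eskin to Marden: Eskin–Ravel–Marden costing 29
Best Marden to Ulver: Marden–Ulver costing 23
Total via Marden: 29 + 23 = 52 min.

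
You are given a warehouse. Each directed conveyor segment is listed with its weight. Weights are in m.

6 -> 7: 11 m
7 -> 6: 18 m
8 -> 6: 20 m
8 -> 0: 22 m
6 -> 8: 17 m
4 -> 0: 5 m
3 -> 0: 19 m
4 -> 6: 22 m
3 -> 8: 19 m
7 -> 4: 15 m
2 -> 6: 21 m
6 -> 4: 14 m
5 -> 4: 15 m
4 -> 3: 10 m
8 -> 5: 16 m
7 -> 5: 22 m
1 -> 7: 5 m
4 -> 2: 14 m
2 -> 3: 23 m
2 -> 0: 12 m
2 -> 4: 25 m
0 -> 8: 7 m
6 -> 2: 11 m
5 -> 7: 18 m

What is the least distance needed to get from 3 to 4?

50 m

Enumerating some paths:
3 - 8 - 5 - 4: 19+16+15 = 50
3 - 8 - 6 - 4: 19+20+14 = 53
3 - 0 - 8 - 5 - 4: 19+7+16+15 = 57
The minimum is 50 m via 3 - 8 - 5 - 4.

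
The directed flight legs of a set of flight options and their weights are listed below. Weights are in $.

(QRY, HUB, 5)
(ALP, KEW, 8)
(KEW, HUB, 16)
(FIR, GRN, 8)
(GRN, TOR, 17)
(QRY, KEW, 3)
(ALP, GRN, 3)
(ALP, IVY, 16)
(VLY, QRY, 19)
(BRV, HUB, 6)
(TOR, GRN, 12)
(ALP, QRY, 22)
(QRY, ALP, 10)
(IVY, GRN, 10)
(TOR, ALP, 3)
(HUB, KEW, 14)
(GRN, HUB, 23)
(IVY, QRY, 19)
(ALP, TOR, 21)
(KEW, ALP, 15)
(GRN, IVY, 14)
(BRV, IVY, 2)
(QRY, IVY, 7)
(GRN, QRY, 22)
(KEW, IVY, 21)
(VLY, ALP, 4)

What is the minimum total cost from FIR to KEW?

$33

Enumerating some paths:
FIR–GRN–QRY–KEW: 8+22+3 = 33
FIR–GRN–TOR–ALP–KEW: 8+17+3+8 = 36
Cheapest is FIR–GRN–QRY–KEW at $33.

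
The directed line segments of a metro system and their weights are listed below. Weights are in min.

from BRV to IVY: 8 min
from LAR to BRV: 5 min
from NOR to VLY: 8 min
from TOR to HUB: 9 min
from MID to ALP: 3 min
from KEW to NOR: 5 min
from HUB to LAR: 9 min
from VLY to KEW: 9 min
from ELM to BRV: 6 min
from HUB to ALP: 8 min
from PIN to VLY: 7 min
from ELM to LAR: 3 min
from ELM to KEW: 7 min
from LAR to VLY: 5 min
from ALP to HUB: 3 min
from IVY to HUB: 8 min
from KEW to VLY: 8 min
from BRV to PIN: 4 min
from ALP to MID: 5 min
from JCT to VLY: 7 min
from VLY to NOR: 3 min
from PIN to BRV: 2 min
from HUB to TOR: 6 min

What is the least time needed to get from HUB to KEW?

23 min

Shortest distances from HUB:
HUB: 0
TOR: 6  (via HUB)
ALP: 8  (via HUB)
LAR: 9  (via HUB)
MID: 13  (via ALP)
BRV: 14  (via LAR)
VLY: 14  (via LAR)
NOR: 17  (via VLY)
PIN: 18  (via BRV)
IVY: 22  (via BRV)
KEW: 23  (via VLY)
Shortest route: HUB → LAR → VLY → KEW = 23 min.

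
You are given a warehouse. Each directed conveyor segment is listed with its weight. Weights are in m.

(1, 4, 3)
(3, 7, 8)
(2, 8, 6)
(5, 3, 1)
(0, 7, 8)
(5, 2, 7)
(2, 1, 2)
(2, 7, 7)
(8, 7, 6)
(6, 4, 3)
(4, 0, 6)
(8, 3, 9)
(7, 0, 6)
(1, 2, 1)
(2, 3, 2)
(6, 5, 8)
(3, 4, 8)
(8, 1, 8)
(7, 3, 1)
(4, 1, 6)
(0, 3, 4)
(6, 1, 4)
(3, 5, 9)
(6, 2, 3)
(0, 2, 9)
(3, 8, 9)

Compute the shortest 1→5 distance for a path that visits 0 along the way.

Shortest 1→0: 1 → 4 → 0 = 9
Best 0 to 5: 0 → 3 → 5 costing 13
Total via 0: 9 + 13 = 22 m.

22 m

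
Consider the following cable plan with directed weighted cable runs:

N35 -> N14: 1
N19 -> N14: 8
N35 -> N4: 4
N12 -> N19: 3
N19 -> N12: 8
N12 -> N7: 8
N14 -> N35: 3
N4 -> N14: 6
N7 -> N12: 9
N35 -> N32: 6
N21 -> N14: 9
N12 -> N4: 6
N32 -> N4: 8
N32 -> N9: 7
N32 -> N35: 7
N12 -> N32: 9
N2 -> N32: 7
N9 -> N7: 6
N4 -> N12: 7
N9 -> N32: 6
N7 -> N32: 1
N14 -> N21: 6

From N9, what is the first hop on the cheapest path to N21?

N32

Compare a few routes:
N9–N7–N32–N4–N14–N21: 6+1+8+6+6 = 27
N9–N7–N32–N35–N14–N21: 6+1+7+1+6 = 21
N9–N32–N35–N14–N21: 6+7+1+6 = 20
N9–N32–N4–N14–N21: 6+8+6+6 = 26
The minimum is 20 via N9–N32–N35–N14–N21.
So from N9 the first move is to N32.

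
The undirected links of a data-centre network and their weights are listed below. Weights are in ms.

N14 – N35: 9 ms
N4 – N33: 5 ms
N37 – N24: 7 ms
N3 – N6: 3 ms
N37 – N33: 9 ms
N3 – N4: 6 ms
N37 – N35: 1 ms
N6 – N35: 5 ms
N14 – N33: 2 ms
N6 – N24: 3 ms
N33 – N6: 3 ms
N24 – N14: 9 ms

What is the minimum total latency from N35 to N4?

13 ms

Compare a few routes:
N35–N6–N33–N4: 5+3+5 = 13
N35–N37–N33–N4: 1+9+5 = 15
N35–N6–N3–N4: 5+3+6 = 14
Cheapest is N35–N6–N33–N4 at 13 ms.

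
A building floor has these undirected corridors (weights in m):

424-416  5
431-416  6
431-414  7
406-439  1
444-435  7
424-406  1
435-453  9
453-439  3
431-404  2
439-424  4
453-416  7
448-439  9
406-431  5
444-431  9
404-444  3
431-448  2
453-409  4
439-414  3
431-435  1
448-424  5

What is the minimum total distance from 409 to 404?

15 m

Enumerating some paths:
409 → 453 → 435 → 431 → 404: 4+9+1+2 = 16
409 → 453 → 439 → 406 → 431 → 404: 4+3+1+5+2 = 15
Cheapest is 409 → 453 → 439 → 406 → 431 → 404 at 15 m.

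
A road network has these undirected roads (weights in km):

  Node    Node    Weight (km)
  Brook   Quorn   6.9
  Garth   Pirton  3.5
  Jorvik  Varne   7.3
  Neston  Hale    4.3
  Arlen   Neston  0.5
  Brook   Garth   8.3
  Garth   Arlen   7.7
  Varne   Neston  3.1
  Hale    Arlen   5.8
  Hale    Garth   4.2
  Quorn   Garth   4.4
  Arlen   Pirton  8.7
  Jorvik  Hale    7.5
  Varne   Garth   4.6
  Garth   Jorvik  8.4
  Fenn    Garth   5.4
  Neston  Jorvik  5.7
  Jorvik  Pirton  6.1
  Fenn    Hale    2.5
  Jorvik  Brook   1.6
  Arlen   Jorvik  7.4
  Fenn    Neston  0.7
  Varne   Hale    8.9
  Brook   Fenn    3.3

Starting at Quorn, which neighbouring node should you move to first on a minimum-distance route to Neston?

Garth

Candidate routes:
Quorn → Brook → Fenn → Neston: 6.9+3.3+0.7 = 10.9
Quorn → Garth → Fenn → Neston: 4.4+5.4+0.7 = 10.5
The minimum is 10.5 km via Quorn → Garth → Fenn → Neston.
So from Quorn the first move is to Garth.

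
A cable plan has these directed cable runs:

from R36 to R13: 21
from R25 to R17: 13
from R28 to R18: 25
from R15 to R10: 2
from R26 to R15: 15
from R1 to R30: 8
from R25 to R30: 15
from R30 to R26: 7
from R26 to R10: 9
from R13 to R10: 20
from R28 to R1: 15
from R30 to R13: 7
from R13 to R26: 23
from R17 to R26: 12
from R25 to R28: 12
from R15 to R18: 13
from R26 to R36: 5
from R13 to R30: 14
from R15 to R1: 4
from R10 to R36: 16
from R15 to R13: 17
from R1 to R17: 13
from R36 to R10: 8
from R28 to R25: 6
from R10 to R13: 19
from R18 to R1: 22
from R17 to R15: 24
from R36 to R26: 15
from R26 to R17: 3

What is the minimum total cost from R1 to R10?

24

Enumerating some paths:
R1 → R30 → R26 → R15 → R10: 8+7+15+2 = 32
R1 → R30 → R26 → R10: 8+7+9 = 24
R1 → R17 → R26 → R10: 13+12+9 = 34
R1 → R30 → R26 → R36 → R10: 8+7+5+8 = 28
The minimum is 24 via R1 → R30 → R26 → R10.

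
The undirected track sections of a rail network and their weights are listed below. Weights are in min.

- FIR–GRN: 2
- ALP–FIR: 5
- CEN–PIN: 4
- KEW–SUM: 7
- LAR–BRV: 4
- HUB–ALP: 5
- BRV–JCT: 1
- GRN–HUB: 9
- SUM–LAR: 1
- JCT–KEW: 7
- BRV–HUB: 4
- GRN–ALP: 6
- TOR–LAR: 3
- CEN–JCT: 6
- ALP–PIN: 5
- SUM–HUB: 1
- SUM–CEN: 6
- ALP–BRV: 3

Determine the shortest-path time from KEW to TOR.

Compare a few routes:
KEW–JCT–BRV–LAR–TOR: 7+1+4+3 = 15
KEW–JCT–BRV–HUB–SUM–LAR–TOR: 7+1+4+1+1+3 = 17
KEW–SUM–HUB–BRV–LAR–TOR: 7+1+4+4+3 = 19
KEW–SUM–LAR–TOR: 7+1+3 = 11
The minimum is 11 min via KEW–SUM–LAR–TOR.

11 min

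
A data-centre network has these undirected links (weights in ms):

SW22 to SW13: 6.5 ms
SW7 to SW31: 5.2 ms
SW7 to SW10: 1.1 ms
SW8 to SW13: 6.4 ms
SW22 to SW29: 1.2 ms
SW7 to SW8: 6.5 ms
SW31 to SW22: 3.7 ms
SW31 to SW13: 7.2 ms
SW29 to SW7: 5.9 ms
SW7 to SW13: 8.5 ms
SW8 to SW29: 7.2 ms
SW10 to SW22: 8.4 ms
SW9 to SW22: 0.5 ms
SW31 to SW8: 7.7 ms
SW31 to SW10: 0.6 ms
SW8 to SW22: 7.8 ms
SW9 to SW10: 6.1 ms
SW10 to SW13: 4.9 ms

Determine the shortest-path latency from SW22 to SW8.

7.8 ms

Settle nodes by increasing distance from SW22:
SW22: 0
SW9: 0.5  (via SW22)
SW29: 1.2  (via SW22)
SW31: 3.7  (via SW22)
SW10: 4.3  (via SW31)
SW7: 5.4  (via SW10)
SW13: 6.5  (via SW22)
SW8: 7.8  (via SW22)
Shortest route: SW22 → SW8 = 7.8 ms.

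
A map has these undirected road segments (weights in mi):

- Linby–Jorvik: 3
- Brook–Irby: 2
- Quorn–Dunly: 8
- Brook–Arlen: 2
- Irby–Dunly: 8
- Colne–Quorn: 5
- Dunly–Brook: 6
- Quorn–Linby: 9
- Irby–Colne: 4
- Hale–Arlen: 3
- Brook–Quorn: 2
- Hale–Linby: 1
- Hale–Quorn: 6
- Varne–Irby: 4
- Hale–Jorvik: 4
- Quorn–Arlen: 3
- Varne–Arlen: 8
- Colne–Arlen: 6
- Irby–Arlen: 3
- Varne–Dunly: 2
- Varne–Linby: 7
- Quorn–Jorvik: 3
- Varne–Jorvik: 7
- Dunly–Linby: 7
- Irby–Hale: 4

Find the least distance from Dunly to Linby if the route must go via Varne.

9 mi

Shortest Dunly→Varne: Dunly → Varne = 2
Shortest Varne→Linby: Varne → Linby = 7
Total via Varne: 2 + 7 = 9 mi.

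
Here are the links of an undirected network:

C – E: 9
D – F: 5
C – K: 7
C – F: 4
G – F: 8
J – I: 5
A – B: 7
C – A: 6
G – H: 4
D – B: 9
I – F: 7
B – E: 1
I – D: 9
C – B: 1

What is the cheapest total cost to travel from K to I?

18

Candidate routes:
K–C–F–I: 7+4+7 = 18
K–C–F–D–I: 7+4+5+9 = 25
K–C–B–D–I: 7+1+9+9 = 26
K–C–B–D–F–I: 7+1+9+5+7 = 29
The minimum is 18 via K–C–F–I.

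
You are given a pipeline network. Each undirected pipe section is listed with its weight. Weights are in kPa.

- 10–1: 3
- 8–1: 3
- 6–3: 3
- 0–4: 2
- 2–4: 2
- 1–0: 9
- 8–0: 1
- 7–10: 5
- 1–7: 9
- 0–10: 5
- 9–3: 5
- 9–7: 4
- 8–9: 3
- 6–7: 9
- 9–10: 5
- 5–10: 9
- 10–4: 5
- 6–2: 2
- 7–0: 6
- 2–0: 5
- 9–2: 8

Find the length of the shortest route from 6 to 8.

Compare a few routes:
6 → 3 → 9 → 8: 3+5+3 = 11
6 → 2 → 0 → 8: 2+5+1 = 8
6 → 2 → 4 → 0 → 8: 2+2+2+1 = 7
The minimum is 7 kPa via 6 → 2 → 4 → 0 → 8.

7 kPa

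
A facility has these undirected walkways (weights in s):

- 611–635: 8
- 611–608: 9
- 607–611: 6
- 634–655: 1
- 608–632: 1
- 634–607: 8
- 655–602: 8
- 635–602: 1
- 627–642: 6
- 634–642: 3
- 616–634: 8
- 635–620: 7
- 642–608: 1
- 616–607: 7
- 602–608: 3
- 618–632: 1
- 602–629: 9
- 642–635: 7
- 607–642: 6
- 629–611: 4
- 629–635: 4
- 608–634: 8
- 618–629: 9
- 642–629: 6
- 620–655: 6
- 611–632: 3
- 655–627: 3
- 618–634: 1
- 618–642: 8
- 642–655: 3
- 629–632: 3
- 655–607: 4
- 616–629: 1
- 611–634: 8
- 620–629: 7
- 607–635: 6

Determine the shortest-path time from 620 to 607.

10 s

Compare a few routes:
620 - 655 - 607: 6+4 = 10
620 - 655 - 634 - 607: 6+1+8 = 15
620 - 635 - 607: 7+6 = 13
Cheapest is 620 - 655 - 607 at 10 s.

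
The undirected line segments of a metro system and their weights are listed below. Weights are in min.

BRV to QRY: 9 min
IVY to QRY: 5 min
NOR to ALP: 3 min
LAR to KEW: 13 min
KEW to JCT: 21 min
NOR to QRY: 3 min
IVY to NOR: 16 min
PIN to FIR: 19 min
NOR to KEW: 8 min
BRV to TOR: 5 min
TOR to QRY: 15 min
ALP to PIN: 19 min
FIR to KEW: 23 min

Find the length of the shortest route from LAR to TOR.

38 min

Compare a few routes:
LAR → KEW → NOR → IVY → QRY → BRV → TOR: 13+8+16+5+9+5 = 56
LAR → KEW → NOR → QRY → BRV → TOR: 13+8+3+9+5 = 38
LAR → KEW → NOR → IVY → QRY → TOR: 13+8+16+5+15 = 57
LAR → KEW → NOR → QRY → TOR: 13+8+3+15 = 39
Cheapest is LAR → KEW → NOR → QRY → BRV → TOR at 38 min.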